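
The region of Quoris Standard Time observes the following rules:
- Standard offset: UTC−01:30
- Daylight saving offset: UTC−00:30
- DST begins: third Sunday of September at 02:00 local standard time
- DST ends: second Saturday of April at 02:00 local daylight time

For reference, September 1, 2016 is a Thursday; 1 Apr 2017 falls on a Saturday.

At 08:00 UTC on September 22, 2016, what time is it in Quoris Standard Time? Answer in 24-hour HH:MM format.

1 September 2016 is a Thursday, so the first Sunday is September 4 and the third is September 18.
1 April 2017 is a Saturday, so the first Saturday is April 1 and the second is April 8.
At the standard offset (UTC−01:30), 08:00 UTC − 1h30m = 06:30 Quoris Standard Time standard time.
The standard-time date in Quoris Standard Time, September 22, 2016, lies within the daylight-saving period (18 September 2016 – 8 April 2017), so Quoris Standard Time is on daylight time, UTC−00:30.
08:00 UTC − 0h30m = 07:30 local.

07:30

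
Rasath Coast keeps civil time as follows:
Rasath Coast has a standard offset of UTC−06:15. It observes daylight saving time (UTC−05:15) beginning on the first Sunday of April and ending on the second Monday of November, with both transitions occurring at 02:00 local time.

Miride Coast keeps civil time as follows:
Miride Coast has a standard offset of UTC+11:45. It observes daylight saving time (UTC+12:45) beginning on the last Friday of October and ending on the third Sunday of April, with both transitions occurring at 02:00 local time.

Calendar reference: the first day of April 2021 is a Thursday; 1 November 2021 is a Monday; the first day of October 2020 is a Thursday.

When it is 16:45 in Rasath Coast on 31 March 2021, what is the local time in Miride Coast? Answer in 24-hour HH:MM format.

11:45

1 April 2021 is a Thursday, so the first Sunday is April 4.
1 November 2021 is a Monday, so the first Monday is November 1 and the second is November 8.
31 March 2021 does not fall between 4 April and 8 November, so daylight saving is not in effect and Rasath Coast is at UTC−06:15.
16:45 Rasath Coast + 6h15m = 23:00 UTC.
1 October 2020 is a Thursday, so Fridays fall on 2, 9, 16, 23, 30; the last is October 30.
1 April 2021 is a Thursday, so the first Sunday is April 4 and the third is April 18.
At the standard offset (UTC+11:45), 23:00 UTC + 11h45m = 10:45 Miride Coast standard time (rolling into the next day, 1 April 2021).
The standard-time date in Miride Coast, 1 April 2021, falls between 30 October 2020 and 18 April 2021, so daylight saving is in effect and Miride Coast is at UTC+12:45.
23:00 UTC + 12h45m = 11:45 Miride Coast (rolling into the next day, 1 April 2021).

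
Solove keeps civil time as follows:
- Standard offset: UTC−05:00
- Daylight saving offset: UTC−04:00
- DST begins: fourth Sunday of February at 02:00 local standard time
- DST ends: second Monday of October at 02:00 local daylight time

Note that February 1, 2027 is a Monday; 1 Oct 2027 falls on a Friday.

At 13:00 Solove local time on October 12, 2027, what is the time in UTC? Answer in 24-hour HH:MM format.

1 February 2027 is a Monday, so the first Sunday is February 7 and the fourth is February 28.
1 October 2027 is a Friday, so the first Monday is October 4 and the second is October 11.
October 12, 2027 does not fall between 28 February and 11 October, so daylight saving is not in effect and Solove is at UTC−05:00.
13:00 local + 5h = 18:00 UTC.

18:00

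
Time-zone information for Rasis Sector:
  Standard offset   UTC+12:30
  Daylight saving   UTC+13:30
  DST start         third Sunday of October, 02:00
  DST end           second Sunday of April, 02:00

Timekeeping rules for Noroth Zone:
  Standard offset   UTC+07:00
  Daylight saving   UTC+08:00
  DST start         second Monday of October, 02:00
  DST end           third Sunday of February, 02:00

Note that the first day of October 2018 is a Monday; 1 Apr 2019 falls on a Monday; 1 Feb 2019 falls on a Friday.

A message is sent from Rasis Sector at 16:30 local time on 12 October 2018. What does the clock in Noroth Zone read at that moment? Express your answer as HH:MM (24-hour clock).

1 October 2018 is a Monday, so the first Sunday is October 7 and the third is October 21.
1 April 2019 is a Monday, so the first Sunday is April 7 and the second is April 14.
12 October 2018 is outside the daylight-saving period (21 October 2018 – 14 April 2019), so Rasis Sector is on standard time, UTC+12:30.
16:30 Rasis Sector − 12h30m = 04:00 UTC.
1 October 2018 is a Monday, so the first Monday is October 1 and the second is October 8.
1 February 2019 is a Friday, so the first Sunday is February 3 and the third is February 17.
At the standard offset (UTC+07:00), 04:00 UTC + 7h = 11:00 Noroth Zone standard time.
The standard-time date in Noroth Zone, 12 October 2018, falls between 8 October 2018 and 17 February 2019, so daylight saving is in effect and Noroth Zone is at UTC+08:00.
04:00 UTC + 8h = 12:00 Noroth Zone.

12:00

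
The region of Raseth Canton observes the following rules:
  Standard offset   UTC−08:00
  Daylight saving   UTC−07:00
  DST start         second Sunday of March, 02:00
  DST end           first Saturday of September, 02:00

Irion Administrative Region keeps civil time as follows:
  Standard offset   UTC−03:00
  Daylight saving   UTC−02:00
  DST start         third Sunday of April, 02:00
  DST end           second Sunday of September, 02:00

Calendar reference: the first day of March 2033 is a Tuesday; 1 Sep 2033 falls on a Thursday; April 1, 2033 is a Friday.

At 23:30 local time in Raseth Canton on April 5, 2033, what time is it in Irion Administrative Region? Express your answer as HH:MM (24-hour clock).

1 March 2033 is a Tuesday, so the first Sunday is March 6 and the second is March 13.
1 September 2033 is a Thursday, so the first Saturday is September 3.
April 5, 2033 falls between 13 March and 3 September, so daylight saving is in effect and Raseth Canton is at UTC−07:00.
23:30 Raseth Canton + 7h = 06:30 UTC (rolling into the next day, 6 April 2033).
1 April 2033 is a Friday, so the first Sunday is April 3 and the third is April 17.
1 September 2033 is a Thursday, so the first Sunday is September 4 and the second is September 11.
At the standard offset (UTC−03:00), 06:30 UTC − 3h = 03:30 Irion Administrative Region standard time.
The standard-time date in Irion Administrative Region, April 6, 2033, is outside the daylight-saving period (17 April – 11 September), so Irion Administrative Region is on standard time, UTC−03:00.
06:30 UTC − 3h = 03:30 Irion Administrative Region.

03:30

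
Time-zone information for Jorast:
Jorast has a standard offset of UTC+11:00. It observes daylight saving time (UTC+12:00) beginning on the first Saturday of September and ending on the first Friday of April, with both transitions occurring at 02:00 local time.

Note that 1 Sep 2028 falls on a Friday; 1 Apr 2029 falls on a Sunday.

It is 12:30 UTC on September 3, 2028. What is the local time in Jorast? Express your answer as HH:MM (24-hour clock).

1 September 2028 is a Friday, so the first Saturday is September 2.
1 April 2029 is a Sunday, so the first Friday is April 6.
At the standard offset (UTC+11:00), 12:30 UTC + 11h = 23:30 Jorast standard time.
The standard-time date in Jorast, September 3, 2028, lies within the daylight-saving period (2 September 2028 – 6 April 2029), so Jorast is on daylight time, UTC+12:00.
12:30 UTC + 12h = 00:30 local (rolling into the next day, 4 September 2028).

00:30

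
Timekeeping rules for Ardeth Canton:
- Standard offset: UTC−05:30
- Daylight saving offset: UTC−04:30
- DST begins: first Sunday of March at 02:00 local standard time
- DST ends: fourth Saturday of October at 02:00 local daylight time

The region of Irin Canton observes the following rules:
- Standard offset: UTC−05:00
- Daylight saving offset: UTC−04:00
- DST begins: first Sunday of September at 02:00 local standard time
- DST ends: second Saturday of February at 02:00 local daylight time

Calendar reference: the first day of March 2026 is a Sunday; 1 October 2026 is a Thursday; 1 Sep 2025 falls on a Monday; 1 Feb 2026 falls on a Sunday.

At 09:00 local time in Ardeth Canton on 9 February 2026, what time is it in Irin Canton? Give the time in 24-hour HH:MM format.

10:30

1 March 2026 is a Sunday, so the first Sunday is March 1.
1 October 2026 is a Thursday, so the first Saturday is October 3 and the fourth is October 24.
Daylight saving runs 1 March – 24 October; 9 February 2026 is outside that window, so Ardeth Canton is on standard time at UTC−05:30.
09:00 Ardeth Canton + 5h30m = 14:30 UTC.
1 September 2025 is a Monday, so the first Sunday is September 7.
1 February 2026 is a Sunday, so the first Saturday is February 7 and the second is February 14.
At the standard offset (UTC−05:00), 14:30 UTC − 5h = 09:30 Irin Canton standard time.
The standard-time date in Irin Canton, 9 February 2026, falls between 7 September 2025 and 14 February 2026, so daylight saving is in effect and Irin Canton is at UTC−04:00.
14:30 UTC − 4h = 10:30 Irin Canton.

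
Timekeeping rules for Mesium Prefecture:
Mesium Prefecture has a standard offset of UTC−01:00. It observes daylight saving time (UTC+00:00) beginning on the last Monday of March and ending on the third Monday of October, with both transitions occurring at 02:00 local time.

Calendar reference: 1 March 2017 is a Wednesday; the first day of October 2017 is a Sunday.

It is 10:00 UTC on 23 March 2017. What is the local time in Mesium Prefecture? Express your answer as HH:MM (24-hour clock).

09:00

1 March 2017 is a Wednesday, so Mondays fall on 6, 13, 20, 27; the last is March 27.
1 October 2017 is a Sunday, so the first Monday is October 2 and the third is October 16.
At the standard offset (UTC−01:00), 10:00 UTC − 1h = 09:00 Mesium Prefecture standard time.
Daylight saving runs 27 March – 16 October; the standard-time date in Mesium Prefecture, 23 March 2017, is outside that window, so Mesium Prefecture is on standard time at UTC−01:00.
10:00 UTC − 1h = 09:00 local.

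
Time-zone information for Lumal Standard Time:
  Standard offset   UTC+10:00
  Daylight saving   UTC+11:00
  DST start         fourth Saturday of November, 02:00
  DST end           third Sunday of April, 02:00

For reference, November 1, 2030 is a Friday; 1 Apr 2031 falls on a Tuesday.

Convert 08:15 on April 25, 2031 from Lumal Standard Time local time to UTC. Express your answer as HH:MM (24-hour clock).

22:15

1 November 2030 is a Friday, so the first Saturday is November 2 and the fourth is November 23.
1 April 2031 is a Tuesday, so the first Sunday is April 6 and the third is April 20.
Daylight saving runs 23 November 2030 – 20 April 2031; April 25, 2031 is outside that window, so Lumal Standard Time is on standard time at UTC+10:00.
08:15 local − 10h = 22:15 UTC (rolling into the previous day, 24 April 2031).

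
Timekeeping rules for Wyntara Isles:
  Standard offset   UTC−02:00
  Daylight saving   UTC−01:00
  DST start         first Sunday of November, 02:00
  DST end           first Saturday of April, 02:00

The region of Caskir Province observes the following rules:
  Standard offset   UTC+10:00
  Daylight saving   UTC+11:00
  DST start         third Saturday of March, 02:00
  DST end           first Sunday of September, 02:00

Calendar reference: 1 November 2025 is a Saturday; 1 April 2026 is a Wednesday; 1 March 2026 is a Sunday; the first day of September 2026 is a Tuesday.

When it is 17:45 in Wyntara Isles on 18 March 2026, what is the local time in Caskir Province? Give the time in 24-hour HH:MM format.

04:45

1 November 2025 is a Saturday, so the first Sunday is November 2.
1 April 2026 is a Wednesday, so the first Saturday is April 4.
Daylight saving runs 2 November 2025 – 4 April 2026; 18 March 2026 is inside that window, so Wyntara Isles is at UTC−01:00.
17:45 Wyntara Isles + 1h = 18:45 UTC.
1 March 2026 is a Sunday, so the first Saturday is March 7 and the third is March 21.
1 September 2026 is a Tuesday, so the first Sunday is September 6.
At the standard offset (UTC+10:00), 18:45 UTC + 10h = 04:45 Caskir Province standard time (rolling into the next day, 19 March 2026).
Daylight saving runs 21 March – 6 September; the standard-time date in Caskir Province, 19 March 2026, is outside that window, so Caskir Province is on standard time at UTC+10:00.
18:45 UTC + 10h = 04:45 Caskir Province (rolling into the next day, 19 March 2026).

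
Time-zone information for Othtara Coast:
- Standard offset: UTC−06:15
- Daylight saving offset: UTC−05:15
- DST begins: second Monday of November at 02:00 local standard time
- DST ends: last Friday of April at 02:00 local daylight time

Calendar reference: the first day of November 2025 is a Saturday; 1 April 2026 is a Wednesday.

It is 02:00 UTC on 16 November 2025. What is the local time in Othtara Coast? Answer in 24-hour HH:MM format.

1 November 2025 is a Saturday, so the first Monday is November 3 and the second is November 10.
1 April 2026 is a Wednesday, so Fridays fall on 3, 10, 17, 24; the last is April 24.
At the standard offset (UTC−06:15), 02:00 UTC − 6h15m = 19:45 Othtara Coast standard time (rolling into the previous day, 15 November 2025).
The standard-time date in Othtara Coast, 15 November 2025, lies within the daylight-saving period (10 November 2025 – 24 April 2026), so Othtara Coast is on daylight time, UTC−05:15.
02:00 UTC − 5h15m = 20:45 local (rolling into the previous day, 15 November 2025).

20:45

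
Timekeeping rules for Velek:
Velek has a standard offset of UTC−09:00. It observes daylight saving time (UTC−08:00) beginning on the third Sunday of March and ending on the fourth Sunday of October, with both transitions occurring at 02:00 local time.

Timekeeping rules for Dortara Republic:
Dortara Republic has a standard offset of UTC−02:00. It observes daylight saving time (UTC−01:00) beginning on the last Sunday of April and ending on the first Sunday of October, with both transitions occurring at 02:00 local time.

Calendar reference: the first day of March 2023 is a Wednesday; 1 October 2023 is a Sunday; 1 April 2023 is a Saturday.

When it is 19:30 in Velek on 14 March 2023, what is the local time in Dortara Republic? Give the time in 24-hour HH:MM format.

02:30

1 March 2023 is a Wednesday, so the first Sunday is March 5 and the third is March 19.
1 October 2023 is a Sunday, so the first Sunday is October 1 and the fourth is October 22.
14 March 2023 does not fall between 19 March and 22 October, so daylight saving is not in effect and Velek is at UTC−09:00.
19:30 Velek + 9h = 04:30 UTC (rolling into the next day, 15 March 2023).
1 April 2023 is a Saturday, so Sundays fall on 2, 9, 16, 23, 30; the last is April 30.
1 October 2023 is a Sunday, so the first Sunday is October 1.
At the standard offset (UTC−02:00), 04:30 UTC − 2h = 02:30 Dortara Republic standard time.
The standard-time date in Dortara Republic, 15 March 2023, is outside the daylight-saving period (30 April – 1 October), so Dortara Republic is on standard time, UTC−02:00.
04:30 UTC − 2h = 02:30 Dortara Republic.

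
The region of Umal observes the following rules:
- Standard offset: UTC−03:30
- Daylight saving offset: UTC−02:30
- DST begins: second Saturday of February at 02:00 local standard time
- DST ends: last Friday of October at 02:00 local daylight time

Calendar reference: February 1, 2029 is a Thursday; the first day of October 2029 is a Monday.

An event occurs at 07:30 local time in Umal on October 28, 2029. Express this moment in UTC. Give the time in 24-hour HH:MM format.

11:00

1 February 2029 is a Thursday, so the first Saturday is February 3 and the second is February 10.
1 October 2029 is a Monday, so Fridays fall on 5, 12, 19, 26; the last is October 26.
Daylight saving runs 10 February – 26 October; October 28, 2029 is outside that window, so Umal is on standard time at UTC−03:30.
07:30 local + 3h30m = 11:00 UTC.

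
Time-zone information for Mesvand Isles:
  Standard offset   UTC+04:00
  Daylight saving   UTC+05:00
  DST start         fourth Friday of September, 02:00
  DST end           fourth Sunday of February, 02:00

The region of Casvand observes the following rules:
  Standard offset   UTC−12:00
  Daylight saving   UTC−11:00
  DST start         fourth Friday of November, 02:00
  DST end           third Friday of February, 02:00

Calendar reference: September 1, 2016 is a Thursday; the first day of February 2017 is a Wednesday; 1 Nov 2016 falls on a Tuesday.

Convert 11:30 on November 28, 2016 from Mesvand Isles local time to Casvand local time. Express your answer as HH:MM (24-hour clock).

19:30

1 September 2016 is a Thursday, so the first Friday is September 2 and the fourth is September 23.
1 February 2017 is a Wednesday, so the first Sunday is February 5 and the fourth is February 26.
November 28, 2016 lies within the daylight-saving period (23 September 2016 – 26 February 2017), so Mesvand Isles is on daylight time, UTC+05:00.
11:30 Mesvand Isles − 5h = 06:30 UTC.
1 November 2016 is a Tuesday, so the first Friday is November 4 and the fourth is November 25.
1 February 2017 is a Wednesday, so the first Friday is February 3 and the third is February 17.
At the standard offset (UTC−12:00), 06:30 UTC − 12h = 18:30 Casvand standard time (rolling into the previous day, 27 November 2016).
The standard-time date in Casvand, November 27, 2016, lies within the daylight-saving period (25 November 2016 – 17 February 2017), so Casvand is on daylight time, UTC−11:00.
06:30 UTC − 11h = 19:30 Casvand (rolling into the previous day, 27 November 2016).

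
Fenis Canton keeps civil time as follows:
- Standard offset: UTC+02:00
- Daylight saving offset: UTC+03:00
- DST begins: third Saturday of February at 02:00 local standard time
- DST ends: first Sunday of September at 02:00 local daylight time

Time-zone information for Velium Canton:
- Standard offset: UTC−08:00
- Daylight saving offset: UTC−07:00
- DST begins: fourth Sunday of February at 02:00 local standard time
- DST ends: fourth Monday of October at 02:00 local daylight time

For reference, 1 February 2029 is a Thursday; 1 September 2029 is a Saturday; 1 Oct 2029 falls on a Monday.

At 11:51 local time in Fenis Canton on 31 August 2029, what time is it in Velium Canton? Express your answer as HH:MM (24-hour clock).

01:51

1 February 2029 is a Thursday, so the first Saturday is February 3 and the third is February 17.
1 September 2029 is a Saturday, so the first Sunday is September 2.
31 August 2029 lies within the daylight-saving period (17 February – 2 September), so Fenis Canton is on daylight time, UTC+03:00.
11:51 Fenis Canton − 3h = 08:51 UTC.
1 February 2029 is a Thursday, so the first Sunday is February 4 and the fourth is February 25.
1 October 2029 is a Monday, so the first Monday is October 1 and the fourth is October 22.
At the standard offset (UTC−08:00), 08:51 UTC − 8h = 00:51 Velium Canton standard time.
The standard-time date in Velium Canton, 31 August 2029, lies within the daylight-saving period (25 February – 22 October), so Velium Canton is on daylight time, UTC−07:00.
08:51 UTC − 7h = 01:51 Velium Canton.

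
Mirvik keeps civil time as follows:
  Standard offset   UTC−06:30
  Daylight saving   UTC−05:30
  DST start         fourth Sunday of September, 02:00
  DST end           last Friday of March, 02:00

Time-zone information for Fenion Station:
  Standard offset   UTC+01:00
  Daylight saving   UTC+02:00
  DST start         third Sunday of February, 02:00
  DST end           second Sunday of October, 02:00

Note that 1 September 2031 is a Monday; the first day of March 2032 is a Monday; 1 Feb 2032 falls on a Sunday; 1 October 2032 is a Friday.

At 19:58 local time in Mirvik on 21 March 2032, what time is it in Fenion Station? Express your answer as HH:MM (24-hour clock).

1 September 2031 is a Monday, so the first Sunday is September 7 and the fourth is September 28.
1 March 2032 is a Monday, so Fridays fall on 5, 12, 19, 26; the last is March 26.
21 March 2032 falls between 28 September 2031 and 26 March 2032, so daylight saving is in effect and Mirvik is at UTC−05:30.
19:58 Mirvik + 5h30m = 01:28 UTC (rolling into the next day, 22 March 2032).
1 February 2032 is a Sunday, so the first Sunday is February 1 and the third is February 15.
1 October 2032 is a Friday, so the first Sunday is October 3 and the second is October 10.
At the standard offset (UTC+01:00), 01:28 UTC + 1h = 02:28 Fenion Station standard time.
The standard-time date in Fenion Station, 22 March 2032, lies within the daylight-saving period (15 February – 10 October), so Fenion Station is on daylight time, UTC+02:00.
01:28 UTC + 2h = 03:28 Fenion Station.

03:28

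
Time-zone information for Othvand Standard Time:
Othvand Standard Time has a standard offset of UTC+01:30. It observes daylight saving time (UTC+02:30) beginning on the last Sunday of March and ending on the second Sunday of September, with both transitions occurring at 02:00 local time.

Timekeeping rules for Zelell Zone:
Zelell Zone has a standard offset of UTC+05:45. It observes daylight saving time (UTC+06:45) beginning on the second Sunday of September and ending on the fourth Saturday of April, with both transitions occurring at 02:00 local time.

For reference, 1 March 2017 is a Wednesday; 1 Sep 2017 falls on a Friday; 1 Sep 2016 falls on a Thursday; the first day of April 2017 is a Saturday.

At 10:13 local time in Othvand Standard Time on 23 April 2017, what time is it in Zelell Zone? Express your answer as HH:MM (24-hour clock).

13:28

1 March 2017 is a Wednesday, so Sundays fall on 5, 12, 19, 26; the last is March 26.
1 September 2017 is a Friday, so the first Sunday is September 3 and the second is September 10.
23 April 2017 falls between 26 March and 10 September, so daylight saving is in effect and Othvand Standard Time is at UTC+02:30.
10:13 Othvand Standard Time − 2h30m = 07:43 UTC.
1 September 2016 is a Thursday, so the first Sunday is September 4 and the second is September 11.
1 April 2017 is a Saturday, so the first Saturday is April 1 and the fourth is April 22.
At the standard offset (UTC+05:45), 07:43 UTC + 5h45m = 13:28 Zelell Zone standard time.
The standard-time date in Zelell Zone, 23 April 2017, is outside the daylight-saving period (11 September 2016 – 22 April 2017), so Zelell Zone is on standard time, UTC+05:45.
07:43 UTC + 5h45m = 13:28 Zelell Zone.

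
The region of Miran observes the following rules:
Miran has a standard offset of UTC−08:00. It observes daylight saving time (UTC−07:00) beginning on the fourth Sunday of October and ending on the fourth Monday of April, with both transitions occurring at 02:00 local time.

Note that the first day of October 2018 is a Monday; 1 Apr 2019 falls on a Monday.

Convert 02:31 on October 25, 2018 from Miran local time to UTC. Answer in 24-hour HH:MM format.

10:31

1 October 2018 is a Monday, so the first Sunday is October 7 and the fourth is October 28.
1 April 2019 is a Monday, so the first Monday is April 1 and the fourth is April 22.
October 25, 2018 does not fall between 28 October 2018 and 22 April 2019, so daylight saving is not in effect and Miran is at UTC−08:00.
02:31 local + 8h = 10:31 UTC.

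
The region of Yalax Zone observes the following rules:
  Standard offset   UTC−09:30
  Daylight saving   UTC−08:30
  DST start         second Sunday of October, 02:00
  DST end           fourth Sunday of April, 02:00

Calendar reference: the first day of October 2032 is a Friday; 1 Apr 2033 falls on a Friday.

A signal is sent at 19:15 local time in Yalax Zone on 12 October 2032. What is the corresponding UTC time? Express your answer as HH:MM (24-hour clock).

03:45

1 October 2032 is a Friday, so the first Sunday is October 3 and the second is October 10.
1 April 2033 is a Friday, so the first Sunday is April 3 and the fourth is April 24.
12 October 2032 falls between 10 October 2032 and 24 April 2033, so daylight saving is in effect and Yalax Zone is at UTC−08:30.
19:15 local + 8h30m = 03:45 UTC (rolling into the next day, 13 October 2032).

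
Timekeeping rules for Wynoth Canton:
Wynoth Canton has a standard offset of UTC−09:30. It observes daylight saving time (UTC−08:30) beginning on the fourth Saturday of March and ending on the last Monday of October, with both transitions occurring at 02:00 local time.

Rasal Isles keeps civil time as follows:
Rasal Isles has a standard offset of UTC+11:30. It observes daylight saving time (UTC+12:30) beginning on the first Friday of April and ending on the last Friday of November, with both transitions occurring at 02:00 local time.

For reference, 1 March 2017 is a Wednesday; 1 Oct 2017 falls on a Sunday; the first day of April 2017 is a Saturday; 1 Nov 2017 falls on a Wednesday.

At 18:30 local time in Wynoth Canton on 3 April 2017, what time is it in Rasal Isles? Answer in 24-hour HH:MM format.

14:30

1 March 2017 is a Wednesday, so the first Saturday is March 4 and the fourth is March 25.
1 October 2017 is a Sunday, so Mondays fall on 2, 9, 16, 23, 30; the last is October 30.
3 April 2017 lies within the daylight-saving period (25 March – 30 October), so Wynoth Canton is on daylight time, UTC−08:30.
18:30 Wynoth Canton + 8h30m = 03:00 UTC (rolling into the next day, 4 April 2017).
1 April 2017 is a Saturday, so the first Friday is April 7.
1 November 2017 is a Wednesday, so Fridays fall on 3, 10, 17, 24; the last is November 24.
At the standard offset (UTC+11:30), 03:00 UTC + 11h30m = 14:30 Rasal Isles standard time.
Daylight saving runs 7 April – 24 November; the standard-time date in Rasal Isles, 4 April 2017, is outside that window, so Rasal Isles is on standard time at UTC+11:30.
03:00 UTC + 11h30m = 14:30 Rasal Isles.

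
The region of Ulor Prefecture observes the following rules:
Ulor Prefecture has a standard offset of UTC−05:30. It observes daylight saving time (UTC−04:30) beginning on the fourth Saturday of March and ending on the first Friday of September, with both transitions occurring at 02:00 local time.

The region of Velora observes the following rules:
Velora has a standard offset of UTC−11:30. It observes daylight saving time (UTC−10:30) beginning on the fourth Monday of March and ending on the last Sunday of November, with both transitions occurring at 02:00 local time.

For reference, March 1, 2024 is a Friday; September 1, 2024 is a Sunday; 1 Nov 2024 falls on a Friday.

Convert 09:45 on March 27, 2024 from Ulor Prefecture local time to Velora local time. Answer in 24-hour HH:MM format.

03:45

1 March 2024 is a Friday, so the first Saturday is March 2 and the fourth is March 23.
1 September 2024 is a Sunday, so the first Friday is September 6.
March 27, 2024 lies within the daylight-saving period (23 March – 6 September), so Ulor Prefecture is on daylight time, UTC−04:30.
09:45 Ulor Prefecture + 4h30m = 14:15 UTC.
1 March 2024 is a Friday, so the first Monday is March 4 and the fourth is March 25.
1 November 2024 is a Friday, so Sundays fall on 3, 10, 17, 24; the last is November 24.
At the standard offset (UTC−11:30), 14:15 UTC − 11h30m = 02:45 Velora standard time.
Daylight saving runs 25 March – 24 November; the standard-time date in Velora, March 27, 2024, is inside that window, so Velora is at UTC−10:30.
14:15 UTC − 10h30m = 03:45 Velora.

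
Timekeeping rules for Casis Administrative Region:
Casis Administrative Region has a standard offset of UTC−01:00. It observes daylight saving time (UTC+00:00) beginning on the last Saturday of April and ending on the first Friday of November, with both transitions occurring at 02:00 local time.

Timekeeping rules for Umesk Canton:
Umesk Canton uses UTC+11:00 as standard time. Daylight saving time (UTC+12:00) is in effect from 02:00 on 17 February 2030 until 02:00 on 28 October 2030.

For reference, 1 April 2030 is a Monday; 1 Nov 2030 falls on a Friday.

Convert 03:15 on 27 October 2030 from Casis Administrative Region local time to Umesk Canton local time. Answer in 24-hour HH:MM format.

1 April 2030 is a Monday, so Saturdays fall on 6, 13, 20, 27; the last is April 27.
1 November 2030 is a Friday, so the first Friday is November 1.
27 October 2030 falls between 27 April and 1 November, so daylight saving is in effect and Casis Administrative Region is at UTC+00:00.
03:15 Casis Administrative Region − 0h = 03:15 UTC.
At the standard offset (UTC+11:00), 03:15 UTC + 11h = 14:15 Umesk Canton standard time.
Daylight saving runs 17 February – 28 October; the standard-time date in Umesk Canton, 27 October 2030, is inside that window, so Umesk Canton is at UTC+12:00.
03:15 UTC + 12h = 15:15 Umesk Canton.

15:15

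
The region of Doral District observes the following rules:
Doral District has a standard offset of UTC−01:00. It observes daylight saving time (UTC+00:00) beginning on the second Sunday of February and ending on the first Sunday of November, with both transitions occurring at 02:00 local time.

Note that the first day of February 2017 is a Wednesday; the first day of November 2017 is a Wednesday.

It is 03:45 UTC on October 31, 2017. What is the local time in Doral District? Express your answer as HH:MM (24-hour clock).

03:45

1 February 2017 is a Wednesday, so the first Sunday is February 5 and the second is February 12.
1 November 2017 is a Wednesday, so the first Sunday is November 5.
At the standard offset (UTC−01:00), 03:45 UTC − 1h = 02:45 Doral District standard time.
The standard-time date in Doral District, October 31, 2017, lies within the daylight-saving period (12 February – 5 November), so Doral District is on daylight time, UTC+00:00.
03:45 UTC + 0h = 03:45 local.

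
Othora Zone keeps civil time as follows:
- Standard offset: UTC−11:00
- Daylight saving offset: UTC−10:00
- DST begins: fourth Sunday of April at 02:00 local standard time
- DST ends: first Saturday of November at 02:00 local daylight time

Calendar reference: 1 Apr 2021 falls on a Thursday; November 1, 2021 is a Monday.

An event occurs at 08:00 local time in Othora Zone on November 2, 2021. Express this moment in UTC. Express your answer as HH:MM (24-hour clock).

1 April 2021 is a Thursday, so the first Sunday is April 4 and the fourth is April 25.
1 November 2021 is a Monday, so the first Saturday is November 6.
November 2, 2021 lies within the daylight-saving period (25 April – 6 November), so Othora Zone is on daylight time, UTC−10:00.
08:00 local + 10h = 18:00 UTC.

18:00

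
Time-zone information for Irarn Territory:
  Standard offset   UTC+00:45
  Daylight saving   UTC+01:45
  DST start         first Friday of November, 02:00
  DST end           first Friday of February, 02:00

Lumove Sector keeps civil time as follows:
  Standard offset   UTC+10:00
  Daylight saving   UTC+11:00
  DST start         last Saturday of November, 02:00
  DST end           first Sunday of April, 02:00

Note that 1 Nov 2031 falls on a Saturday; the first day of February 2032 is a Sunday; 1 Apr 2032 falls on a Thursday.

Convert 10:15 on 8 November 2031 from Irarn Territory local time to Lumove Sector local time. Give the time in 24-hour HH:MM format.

1 November 2031 is a Saturday, so the first Friday is November 7.
1 February 2032 is a Sunday, so the first Friday is February 6.
8 November 2031 lies within the daylight-saving period (7 November 2031 – 6 February 2032), so Irarn Territory is on daylight time, UTC+01:45.
10:15 Irarn Territory − 1h45m = 08:30 UTC.
1 November 2031 is a Saturday, so Saturdays fall on 1, 8, 15, 22, 29; the last is November 29.
1 April 2032 is a Thursday, so the first Sunday is April 4.
At the standard offset (UTC+10:00), 08:30 UTC + 10h = 18:30 Lumove Sector standard time.
The standard-time date in Lumove Sector, 8 November 2031, is outside the daylight-saving period (29 November 2031 – 4 April 2032), so Lumove Sector is on standard time, UTC+10:00.
08:30 UTC + 10h = 18:30 Lumove Sector.

18:30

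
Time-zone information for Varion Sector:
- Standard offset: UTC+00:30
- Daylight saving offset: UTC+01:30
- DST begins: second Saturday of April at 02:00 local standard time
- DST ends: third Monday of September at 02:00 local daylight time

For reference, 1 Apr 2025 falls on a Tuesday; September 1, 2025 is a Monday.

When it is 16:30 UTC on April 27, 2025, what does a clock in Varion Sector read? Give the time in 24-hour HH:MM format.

18:00

1 April 2025 is a Tuesday, so the first Saturday is April 5 and the second is April 12.
1 September 2025 is a Monday, so the first Monday is September 1 and the third is September 15.
At the standard offset (UTC+00:30), 16:30 UTC + 0h30m = 17:00 Varion Sector standard time.
The standard-time date in Varion Sector, April 27, 2025, falls between 12 April and 15 September, so daylight saving is in effect and Varion Sector is at UTC+01:30.
16:30 UTC + 1h30m = 18:00 local.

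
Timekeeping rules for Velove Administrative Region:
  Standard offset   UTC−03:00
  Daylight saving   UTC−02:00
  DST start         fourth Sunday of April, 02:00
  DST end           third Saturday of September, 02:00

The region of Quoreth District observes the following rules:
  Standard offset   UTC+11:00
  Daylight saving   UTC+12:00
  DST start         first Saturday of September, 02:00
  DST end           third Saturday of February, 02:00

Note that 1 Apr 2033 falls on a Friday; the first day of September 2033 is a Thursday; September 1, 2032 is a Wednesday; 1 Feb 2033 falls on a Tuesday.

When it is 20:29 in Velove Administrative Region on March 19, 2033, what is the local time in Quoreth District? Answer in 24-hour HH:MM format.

1 April 2033 is a Friday, so the first Sunday is April 3 and the fourth is April 24.
1 September 2033 is a Thursday, so the first Saturday is September 3 and the third is September 17.
March 19, 2033 is outside the daylight-saving period (24 April – 17 September), so Velove Administrative Region is on standard time, UTC−03:00.
20:29 Velove Administrative Region + 3h = 23:29 UTC.
1 September 2032 is a Wednesday, so the first Saturday is September 4.
1 February 2033 is a Tuesday, so the first Saturday is February 5 and the third is February 19.
At the standard offset (UTC+11:00), 23:29 UTC + 11h = 10:29 Quoreth District standard time (rolling into the next day, 20 March 2033).
The standard-time date in Quoreth District, March 20, 2033, is outside the daylight-saving period (4 September 2032 – 19 February 2033), so Quoreth District is on standard time, UTC+11:00.
23:29 UTC + 11h = 10:29 Quoreth District (rolling into the next day, 20 March 2033).

10:29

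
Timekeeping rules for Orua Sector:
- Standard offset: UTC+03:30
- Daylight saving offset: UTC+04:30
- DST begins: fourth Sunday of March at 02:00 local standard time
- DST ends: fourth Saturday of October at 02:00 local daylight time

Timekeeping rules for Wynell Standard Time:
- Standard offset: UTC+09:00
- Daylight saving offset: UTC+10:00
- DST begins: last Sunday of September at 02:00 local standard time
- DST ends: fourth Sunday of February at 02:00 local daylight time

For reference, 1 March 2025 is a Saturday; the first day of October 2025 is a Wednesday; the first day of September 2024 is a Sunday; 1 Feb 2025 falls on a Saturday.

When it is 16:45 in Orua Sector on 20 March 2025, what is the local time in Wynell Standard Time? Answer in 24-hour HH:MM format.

1 March 2025 is a Saturday, so the first Sunday is March 2 and the fourth is March 23.
1 October 2025 is a Wednesday, so the first Saturday is October 4 and the fourth is October 25.
20 March 2025 is outside the daylight-saving period (23 March – 25 October), so Orua Sector is on standard time, UTC+03:30.
16:45 Orua Sector − 3h30m = 13:15 UTC.
1 September 2024 is a Sunday, so Sundays fall on 1, 8, 15, 22, 29; the last is September 29.
1 February 2025 is a Saturday, so the first Sunday is February 2 and the fourth is February 23.
At the standard offset (UTC+09:00), 13:15 UTC + 9h = 22:15 Wynell Standard Time standard time.
The standard-time date in Wynell Standard Time, 20 March 2025, does not fall between 29 September 2024 and 23 February 2025, so daylight saving is not in effect and Wynell Standard Time is at UTC+09:00.
13:15 UTC + 9h = 22:15 Wynell Standard Time.

22:15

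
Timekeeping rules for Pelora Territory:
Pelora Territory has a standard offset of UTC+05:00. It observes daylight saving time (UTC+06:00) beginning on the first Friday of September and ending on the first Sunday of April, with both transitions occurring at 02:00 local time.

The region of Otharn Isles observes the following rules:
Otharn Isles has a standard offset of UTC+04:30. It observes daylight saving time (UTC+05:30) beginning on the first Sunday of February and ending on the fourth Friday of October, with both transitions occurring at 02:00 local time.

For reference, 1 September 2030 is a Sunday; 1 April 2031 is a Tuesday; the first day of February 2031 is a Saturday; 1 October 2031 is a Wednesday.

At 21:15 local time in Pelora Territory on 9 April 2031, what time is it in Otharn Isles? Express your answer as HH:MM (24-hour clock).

1 September 2030 is a Sunday, so the first Friday is September 6.
1 April 2031 is a Tuesday, so the first Sunday is April 6.
9 April 2031 is outside the daylight-saving period (6 September 2030 – 6 April 2031), so Pelora Territory is on standard time, UTC+05:00.
21:15 Pelora Territory − 5h = 16:15 UTC.
1 February 2031 is a Saturday, so the first Sunday is February 2.
1 October 2031 is a Wednesday, so the first Friday is October 3 and the fourth is October 24.
At the standard offset (UTC+04:30), 16:15 UTC + 4h30m = 20:45 Otharn Isles standard time.
Daylight saving runs 2 February – 24 October; the standard-time date in Otharn Isles, 9 April 2031, is inside that window, so Otharn Isles is at UTC+05:30.
16:15 UTC + 5h30m = 21:45 Otharn Isles.

21:45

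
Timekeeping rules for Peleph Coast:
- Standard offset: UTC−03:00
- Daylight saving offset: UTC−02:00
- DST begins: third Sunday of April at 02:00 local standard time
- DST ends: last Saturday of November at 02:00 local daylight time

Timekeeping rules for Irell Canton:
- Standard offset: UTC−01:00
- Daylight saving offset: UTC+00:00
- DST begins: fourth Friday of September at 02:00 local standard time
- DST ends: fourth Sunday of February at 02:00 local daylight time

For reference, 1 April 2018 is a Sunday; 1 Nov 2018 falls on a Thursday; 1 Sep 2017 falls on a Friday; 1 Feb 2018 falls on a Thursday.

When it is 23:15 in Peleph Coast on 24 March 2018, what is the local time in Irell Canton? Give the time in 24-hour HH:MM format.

01:15

1 April 2018 is a Sunday, so the first Sunday is April 1 and the third is April 15.
1 November 2018 is a Thursday, so Saturdays fall on 3, 10, 17, 24; the last is November 24.
24 March 2018 is outside the daylight-saving period (15 April – 24 November), so Peleph Coast is on standard time, UTC−03:00.
23:15 Peleph Coast + 3h = 02:15 UTC (rolling into the next day, 25 March 2018).
1 September 2017 is a Friday, so the first Friday is September 1 and the fourth is September 22.
1 February 2018 is a Thursday, so the first Sunday is February 4 and the fourth is February 25.
At the standard offset (UTC−01:00), 02:15 UTC − 1h = 01:15 Irell Canton standard time.
The standard-time date in Irell Canton, 25 March 2018, does not fall between 22 September 2017 and 25 February 2018, so daylight saving is not in effect and Irell Canton is at UTC−01:00.
02:15 UTC − 1h = 01:15 Irell Canton.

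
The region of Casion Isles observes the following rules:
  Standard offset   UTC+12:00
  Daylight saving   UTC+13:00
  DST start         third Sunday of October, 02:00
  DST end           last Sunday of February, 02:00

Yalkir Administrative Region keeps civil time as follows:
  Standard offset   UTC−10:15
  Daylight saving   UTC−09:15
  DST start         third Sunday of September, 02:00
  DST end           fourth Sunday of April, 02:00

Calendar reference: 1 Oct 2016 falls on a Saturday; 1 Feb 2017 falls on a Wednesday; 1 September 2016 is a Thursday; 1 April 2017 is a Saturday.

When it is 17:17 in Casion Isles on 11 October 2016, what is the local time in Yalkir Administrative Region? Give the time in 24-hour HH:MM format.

1 October 2016 is a Saturday, so the first Sunday is October 2 and the third is October 16.
1 February 2017 is a Wednesday, so Sundays fall on 5, 12, 19, 26; the last is February 26.
11 October 2016 does not fall between 16 October 2016 and 26 February 2017, so daylight saving is not in effect and Casion Isles is at UTC+12:00.
17:17 Casion Isles − 12h = 05:17 UTC.
1 September 2016 is a Thursday, so the first Sunday is September 4 and the third is September 18.
1 April 2017 is a Saturday, so the first Sunday is April 2 and the fourth is April 23.
At the standard offset (UTC−10:15), 05:17 UTC − 10h15m = 19:02 Yalkir Administrative Region standard time (rolling into the previous day, 10 October 2016).
Daylight saving runs 18 September 2016 – 23 April 2017; the standard-time date in Yalkir Administrative Region, 10 October 2016, is inside that window, so Yalkir Administrative Region is at UTC−09:15.
05:17 UTC − 9h15m = 20:02 Yalkir Administrative Region (rolling into the previous day, 10 October 2016).

20:02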